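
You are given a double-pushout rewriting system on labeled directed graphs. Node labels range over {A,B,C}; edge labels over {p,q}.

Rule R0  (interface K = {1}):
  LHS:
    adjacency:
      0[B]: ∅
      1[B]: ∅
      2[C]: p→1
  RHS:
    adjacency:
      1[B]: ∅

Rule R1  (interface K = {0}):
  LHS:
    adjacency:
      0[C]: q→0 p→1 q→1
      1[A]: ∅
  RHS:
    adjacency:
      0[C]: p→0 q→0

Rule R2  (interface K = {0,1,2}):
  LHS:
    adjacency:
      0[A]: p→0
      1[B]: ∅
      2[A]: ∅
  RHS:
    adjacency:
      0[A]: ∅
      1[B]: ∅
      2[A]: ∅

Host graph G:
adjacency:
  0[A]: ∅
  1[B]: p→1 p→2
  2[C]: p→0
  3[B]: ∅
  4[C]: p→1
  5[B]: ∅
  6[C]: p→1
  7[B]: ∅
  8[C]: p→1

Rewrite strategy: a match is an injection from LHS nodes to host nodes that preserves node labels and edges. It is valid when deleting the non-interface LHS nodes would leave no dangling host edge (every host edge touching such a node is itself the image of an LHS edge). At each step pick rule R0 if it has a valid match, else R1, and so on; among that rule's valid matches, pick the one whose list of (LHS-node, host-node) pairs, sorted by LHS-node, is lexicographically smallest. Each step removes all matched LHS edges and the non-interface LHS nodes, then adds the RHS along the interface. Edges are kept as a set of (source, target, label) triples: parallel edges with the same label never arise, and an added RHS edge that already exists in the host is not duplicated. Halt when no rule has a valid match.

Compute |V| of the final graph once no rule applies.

initial: |V|=9 |E|=6  E = 1-p->1 1-p->2 2-p->0 4-p->1 6-p->1 8-p->1
step 1: apply R0 at {0↦3, 1↦1, 2↦4}  → |V|=7 |E|=5  E = 1-p->1 1-p->2 2-p->0 6-p->1 8-p->1
step 2: apply R0 at {0↦5, 1↦1, 2↦6}  → |V|=5 |E|=4  E = 1-p->1 1-p->2 2-p->0 8-p->1
step 3: apply R0 at {0↦7, 1↦1, 2↦8}  → |V|=3 |E|=3  E = 1-p->1 1-p->2 2-p->0
final graph: no rule applies after step 3
NF nodes: {0:A, 1:B, 2:C}

Answer: 3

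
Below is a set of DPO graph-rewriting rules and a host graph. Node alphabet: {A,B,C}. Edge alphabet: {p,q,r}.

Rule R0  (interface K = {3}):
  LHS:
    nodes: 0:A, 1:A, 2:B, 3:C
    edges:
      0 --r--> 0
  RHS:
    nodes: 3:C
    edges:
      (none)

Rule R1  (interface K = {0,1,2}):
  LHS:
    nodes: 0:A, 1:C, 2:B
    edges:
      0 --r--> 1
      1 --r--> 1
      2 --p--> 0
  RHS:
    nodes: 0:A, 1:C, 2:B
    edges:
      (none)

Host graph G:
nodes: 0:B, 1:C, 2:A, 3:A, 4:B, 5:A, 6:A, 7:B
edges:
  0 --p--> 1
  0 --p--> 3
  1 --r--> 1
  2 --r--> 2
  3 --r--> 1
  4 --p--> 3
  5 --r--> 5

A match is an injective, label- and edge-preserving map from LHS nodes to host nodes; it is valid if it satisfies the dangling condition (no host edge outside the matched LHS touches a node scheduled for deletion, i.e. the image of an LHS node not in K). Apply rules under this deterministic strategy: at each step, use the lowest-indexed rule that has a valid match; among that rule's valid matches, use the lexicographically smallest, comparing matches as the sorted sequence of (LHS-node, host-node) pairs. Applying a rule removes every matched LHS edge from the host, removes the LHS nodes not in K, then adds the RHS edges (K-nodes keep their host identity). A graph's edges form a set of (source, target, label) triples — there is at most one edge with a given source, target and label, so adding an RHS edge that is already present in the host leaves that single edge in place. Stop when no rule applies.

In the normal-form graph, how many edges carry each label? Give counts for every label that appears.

[0] host  ⇒  8 nodes, 7 edges  {0-p->1 0-p->3 1-r->1 2-r->2 3-r->1 4-p->3 5-r->5}
[1] R0 @ {0↦2, 1↦6, 2↦7, 3↦1}  ⇒  5 nodes, 6 edges  {0-p->1 0-p->3 1-r->1 3-r->1 4-p->3 5-r->5}
[2] R1 @ {0↦3, 1↦1, 2↦0}  ⇒  5 nodes, 3 edges  {0-p->1 4-p->3 5-r->5}
normal form: no rule applies after step 2
NF edges: [(0, 1, 'p'), (4, 3, 'p'), (5, 5, 'r')]

Answer: p:2 r:1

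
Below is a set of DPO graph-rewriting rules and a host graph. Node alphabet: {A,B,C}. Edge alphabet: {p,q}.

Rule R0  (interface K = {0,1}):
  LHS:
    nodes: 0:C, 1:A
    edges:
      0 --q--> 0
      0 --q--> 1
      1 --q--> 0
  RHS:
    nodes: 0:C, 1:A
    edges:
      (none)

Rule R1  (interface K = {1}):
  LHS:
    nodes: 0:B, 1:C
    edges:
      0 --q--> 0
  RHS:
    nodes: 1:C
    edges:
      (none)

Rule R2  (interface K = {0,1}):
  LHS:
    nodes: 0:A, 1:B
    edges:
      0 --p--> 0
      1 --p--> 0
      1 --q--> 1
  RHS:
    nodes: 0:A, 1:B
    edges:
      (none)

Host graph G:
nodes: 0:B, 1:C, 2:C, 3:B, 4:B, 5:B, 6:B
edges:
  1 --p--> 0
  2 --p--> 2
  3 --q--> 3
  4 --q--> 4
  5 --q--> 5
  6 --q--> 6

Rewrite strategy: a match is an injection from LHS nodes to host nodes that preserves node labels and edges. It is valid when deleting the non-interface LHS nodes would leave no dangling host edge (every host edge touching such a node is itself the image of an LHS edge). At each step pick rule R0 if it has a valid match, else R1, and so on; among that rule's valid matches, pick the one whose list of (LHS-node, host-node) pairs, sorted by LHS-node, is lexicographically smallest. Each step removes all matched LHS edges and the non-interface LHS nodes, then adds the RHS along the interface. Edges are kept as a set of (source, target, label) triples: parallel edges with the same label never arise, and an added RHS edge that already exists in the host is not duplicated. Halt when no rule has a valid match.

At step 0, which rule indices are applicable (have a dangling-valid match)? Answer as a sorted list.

Answer: [R1]

Rewrite trace:
R0: no valid match — LHS pattern not found
R1: 8 valid matches — {0↦3, 1↦1}, {0↦3, 1↦2}, {0↦4, 1↦1} (+5 more)
R2: no valid match — LHS pattern not found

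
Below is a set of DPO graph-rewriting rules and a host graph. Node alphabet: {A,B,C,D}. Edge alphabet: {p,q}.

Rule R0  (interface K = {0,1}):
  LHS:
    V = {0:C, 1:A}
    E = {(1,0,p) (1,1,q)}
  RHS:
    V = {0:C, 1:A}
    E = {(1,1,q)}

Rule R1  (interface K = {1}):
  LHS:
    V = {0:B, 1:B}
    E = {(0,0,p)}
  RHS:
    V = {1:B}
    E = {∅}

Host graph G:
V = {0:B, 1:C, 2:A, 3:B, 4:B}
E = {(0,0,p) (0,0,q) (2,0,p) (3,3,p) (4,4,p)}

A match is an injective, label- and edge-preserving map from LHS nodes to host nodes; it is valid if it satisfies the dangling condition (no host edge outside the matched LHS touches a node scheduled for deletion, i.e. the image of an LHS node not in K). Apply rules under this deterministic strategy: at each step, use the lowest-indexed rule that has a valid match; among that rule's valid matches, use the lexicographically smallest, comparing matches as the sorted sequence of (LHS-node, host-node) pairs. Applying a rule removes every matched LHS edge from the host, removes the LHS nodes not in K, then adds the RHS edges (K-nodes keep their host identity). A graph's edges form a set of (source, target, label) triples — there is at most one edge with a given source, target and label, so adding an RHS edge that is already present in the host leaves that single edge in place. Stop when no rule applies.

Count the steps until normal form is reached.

initial: |V|=5 |E|=5  E = 0-p->0 0-q->0 2-p->0 3-p->3 4-p->4
step 1: apply R1 at {0↦3, 1↦0}  → |V|=4 |E|=4  E = 0-p->0 0-q->0 2-p->0 4-p->4
step 2: apply R1 at {0↦4, 1↦0}  → |V|=3 |E|=3  E = 0-p->0 0-q->0 2-p->0
halt: no rule applies after step 2

Answer: 2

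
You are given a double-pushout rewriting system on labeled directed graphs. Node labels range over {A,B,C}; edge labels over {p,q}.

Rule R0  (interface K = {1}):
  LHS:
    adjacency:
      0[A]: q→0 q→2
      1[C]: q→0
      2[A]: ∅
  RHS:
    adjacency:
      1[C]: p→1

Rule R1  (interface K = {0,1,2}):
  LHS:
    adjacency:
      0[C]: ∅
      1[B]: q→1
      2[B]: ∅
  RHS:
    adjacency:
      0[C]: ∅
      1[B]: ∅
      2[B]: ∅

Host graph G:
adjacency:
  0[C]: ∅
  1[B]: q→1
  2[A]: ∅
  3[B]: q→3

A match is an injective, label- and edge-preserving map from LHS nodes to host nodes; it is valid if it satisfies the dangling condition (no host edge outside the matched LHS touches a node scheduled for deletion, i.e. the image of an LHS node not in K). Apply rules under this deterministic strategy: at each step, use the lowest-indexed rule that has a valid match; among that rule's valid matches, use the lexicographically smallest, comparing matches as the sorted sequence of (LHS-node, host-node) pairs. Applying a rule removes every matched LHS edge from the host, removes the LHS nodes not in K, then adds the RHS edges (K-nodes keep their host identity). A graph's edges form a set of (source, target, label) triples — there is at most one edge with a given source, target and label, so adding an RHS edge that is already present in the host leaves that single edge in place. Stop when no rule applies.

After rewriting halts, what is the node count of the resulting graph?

Answer: 4

Derivation:
start.  V:4 E:2  edges: 1-q->1 3-q->3
1. fire R1 via {0↦0, 1↦1, 2↦3}  →  V:4 E:1  edges: 3-q->3
2. fire R1 via {0↦0, 1↦3, 2↦1}  →  V:4 E:0  edges: ∅
normal form: no rule applies after step 2
NF nodes: {0:C, 1:B, 2:A, 3:B}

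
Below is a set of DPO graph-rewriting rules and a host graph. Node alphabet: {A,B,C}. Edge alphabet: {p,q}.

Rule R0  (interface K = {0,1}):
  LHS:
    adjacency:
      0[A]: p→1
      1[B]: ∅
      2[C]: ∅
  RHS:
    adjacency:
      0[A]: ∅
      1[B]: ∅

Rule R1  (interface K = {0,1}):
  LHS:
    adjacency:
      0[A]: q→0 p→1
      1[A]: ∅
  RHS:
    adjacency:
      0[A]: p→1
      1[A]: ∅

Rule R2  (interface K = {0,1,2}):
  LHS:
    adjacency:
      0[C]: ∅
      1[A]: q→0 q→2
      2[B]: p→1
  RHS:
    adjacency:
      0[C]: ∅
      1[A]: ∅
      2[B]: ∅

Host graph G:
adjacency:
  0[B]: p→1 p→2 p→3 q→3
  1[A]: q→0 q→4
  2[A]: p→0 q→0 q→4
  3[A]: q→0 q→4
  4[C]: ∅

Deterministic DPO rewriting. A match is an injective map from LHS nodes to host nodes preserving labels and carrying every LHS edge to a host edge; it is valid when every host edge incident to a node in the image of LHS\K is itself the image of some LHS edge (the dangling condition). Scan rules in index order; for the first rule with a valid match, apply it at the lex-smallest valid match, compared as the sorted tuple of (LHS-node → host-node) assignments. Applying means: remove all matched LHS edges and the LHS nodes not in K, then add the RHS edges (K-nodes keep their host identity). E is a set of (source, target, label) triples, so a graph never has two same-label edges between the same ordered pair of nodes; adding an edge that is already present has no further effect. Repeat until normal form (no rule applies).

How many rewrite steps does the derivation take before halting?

start.  V:5 E:11  edges: 0-p->1 0-p->2 0-p->3 0-q->3 1-q->0 1-q->4 2-p->0 2-q->0 2-q->4 3-q->0 3-q->4
1. fire R2 via {0↦4, 1↦1, 2↦0}  →  V:5 E:8  edges: 0-p->2 0-p->3 0-q->3 2-p->0 2-q->0 2-q->4 3-q->0 3-q->4
2. fire R2 via {0↦4, 1↦2, 2↦0}  →  V:5 E:5  edges: 0-p->3 0-q->3 2-p->0 3-q->0 3-q->4
3. fire R2 via {0↦4, 1↦3, 2↦0}  →  V:5 E:2  edges: 0-q->3 2-p->0
4. fire R0 via {0↦2, 1↦0, 2↦4}  →  V:4 E:1  edges: 0-q->3
halt: no rule applies after step 4

Answer: 4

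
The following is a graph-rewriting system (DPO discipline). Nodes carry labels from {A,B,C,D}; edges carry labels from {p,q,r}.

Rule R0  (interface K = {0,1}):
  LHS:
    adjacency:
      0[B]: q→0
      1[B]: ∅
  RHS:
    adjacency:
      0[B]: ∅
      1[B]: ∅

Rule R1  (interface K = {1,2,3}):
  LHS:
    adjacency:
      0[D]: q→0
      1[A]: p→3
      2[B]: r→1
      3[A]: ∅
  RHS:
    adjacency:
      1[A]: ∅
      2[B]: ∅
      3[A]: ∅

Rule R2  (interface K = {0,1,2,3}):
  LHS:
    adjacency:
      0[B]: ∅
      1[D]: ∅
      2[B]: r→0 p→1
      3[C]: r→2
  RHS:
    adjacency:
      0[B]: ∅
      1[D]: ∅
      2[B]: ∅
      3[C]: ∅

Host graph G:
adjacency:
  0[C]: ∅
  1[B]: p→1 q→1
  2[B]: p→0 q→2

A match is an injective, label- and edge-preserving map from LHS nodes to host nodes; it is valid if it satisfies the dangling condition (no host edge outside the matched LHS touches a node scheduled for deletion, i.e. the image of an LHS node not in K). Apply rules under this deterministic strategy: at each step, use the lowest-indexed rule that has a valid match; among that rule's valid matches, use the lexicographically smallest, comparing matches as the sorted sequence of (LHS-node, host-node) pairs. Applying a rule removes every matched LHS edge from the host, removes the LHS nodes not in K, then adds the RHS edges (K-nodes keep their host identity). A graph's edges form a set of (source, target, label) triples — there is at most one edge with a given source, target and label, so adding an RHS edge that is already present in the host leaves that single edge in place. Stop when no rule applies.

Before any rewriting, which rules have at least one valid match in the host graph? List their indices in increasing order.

Answer: [R0]

Derivation:
R0: 2 valid matches — {0↦1, 1↦2}, {0↦2, 1↦1}
R1: no valid match — LHS pattern not found
R2: no valid match — LHS pattern not found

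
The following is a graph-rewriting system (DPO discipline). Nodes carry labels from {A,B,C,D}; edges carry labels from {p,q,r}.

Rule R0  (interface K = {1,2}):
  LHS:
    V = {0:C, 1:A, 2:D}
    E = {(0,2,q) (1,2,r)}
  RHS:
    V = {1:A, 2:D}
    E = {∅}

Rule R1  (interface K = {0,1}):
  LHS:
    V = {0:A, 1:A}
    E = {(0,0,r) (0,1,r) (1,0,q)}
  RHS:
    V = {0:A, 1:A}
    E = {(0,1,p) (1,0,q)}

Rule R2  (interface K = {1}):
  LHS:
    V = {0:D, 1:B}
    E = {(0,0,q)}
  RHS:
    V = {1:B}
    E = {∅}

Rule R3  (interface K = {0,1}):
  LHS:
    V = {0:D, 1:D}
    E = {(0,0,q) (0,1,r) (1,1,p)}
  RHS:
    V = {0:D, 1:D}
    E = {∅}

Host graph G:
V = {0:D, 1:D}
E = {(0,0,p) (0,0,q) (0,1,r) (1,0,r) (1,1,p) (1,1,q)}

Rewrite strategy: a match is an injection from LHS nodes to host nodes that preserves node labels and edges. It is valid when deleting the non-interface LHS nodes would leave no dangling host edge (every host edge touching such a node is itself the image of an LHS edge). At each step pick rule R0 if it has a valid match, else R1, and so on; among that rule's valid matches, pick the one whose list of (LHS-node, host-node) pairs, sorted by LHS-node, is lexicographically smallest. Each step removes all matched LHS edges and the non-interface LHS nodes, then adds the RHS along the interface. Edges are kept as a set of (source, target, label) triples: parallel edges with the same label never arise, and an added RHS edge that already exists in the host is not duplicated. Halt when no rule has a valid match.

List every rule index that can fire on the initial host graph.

R0: no valid match — LHS pattern not found
R1: no valid match — LHS pattern not found
R2: no valid match — LHS pattern not found
R3: 2 valid matches — {0↦0, 1↦1}, {0↦1, 1↦0}

Answer: [R3]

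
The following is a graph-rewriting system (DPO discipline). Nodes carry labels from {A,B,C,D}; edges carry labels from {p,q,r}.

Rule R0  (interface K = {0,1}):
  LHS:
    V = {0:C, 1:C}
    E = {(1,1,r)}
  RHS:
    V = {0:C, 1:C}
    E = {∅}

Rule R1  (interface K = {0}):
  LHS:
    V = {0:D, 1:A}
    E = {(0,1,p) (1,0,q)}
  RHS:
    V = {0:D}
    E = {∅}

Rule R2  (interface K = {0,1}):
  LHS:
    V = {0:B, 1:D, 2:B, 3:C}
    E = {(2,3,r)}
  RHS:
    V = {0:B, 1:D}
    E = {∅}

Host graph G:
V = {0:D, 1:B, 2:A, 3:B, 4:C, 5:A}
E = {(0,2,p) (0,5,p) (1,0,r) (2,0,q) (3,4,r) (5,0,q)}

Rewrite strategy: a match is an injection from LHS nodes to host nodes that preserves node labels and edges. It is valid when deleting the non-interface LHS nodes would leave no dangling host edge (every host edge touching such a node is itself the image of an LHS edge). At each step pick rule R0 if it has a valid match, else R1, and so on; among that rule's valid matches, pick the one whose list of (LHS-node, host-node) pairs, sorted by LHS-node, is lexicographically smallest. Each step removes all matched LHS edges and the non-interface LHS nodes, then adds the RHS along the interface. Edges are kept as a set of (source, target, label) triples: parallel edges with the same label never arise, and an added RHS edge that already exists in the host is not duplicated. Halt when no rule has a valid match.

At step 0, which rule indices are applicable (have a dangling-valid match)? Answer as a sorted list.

Answer: [R1,R2]

Rewrite trace:
R0: no valid match — LHS pattern not found
R1: 2 valid matches — {0↦0, 1↦2}, {0↦0, 1↦5}
R2: 1 valid match — {0↦1, 1↦0, 2↦3, 3↦4}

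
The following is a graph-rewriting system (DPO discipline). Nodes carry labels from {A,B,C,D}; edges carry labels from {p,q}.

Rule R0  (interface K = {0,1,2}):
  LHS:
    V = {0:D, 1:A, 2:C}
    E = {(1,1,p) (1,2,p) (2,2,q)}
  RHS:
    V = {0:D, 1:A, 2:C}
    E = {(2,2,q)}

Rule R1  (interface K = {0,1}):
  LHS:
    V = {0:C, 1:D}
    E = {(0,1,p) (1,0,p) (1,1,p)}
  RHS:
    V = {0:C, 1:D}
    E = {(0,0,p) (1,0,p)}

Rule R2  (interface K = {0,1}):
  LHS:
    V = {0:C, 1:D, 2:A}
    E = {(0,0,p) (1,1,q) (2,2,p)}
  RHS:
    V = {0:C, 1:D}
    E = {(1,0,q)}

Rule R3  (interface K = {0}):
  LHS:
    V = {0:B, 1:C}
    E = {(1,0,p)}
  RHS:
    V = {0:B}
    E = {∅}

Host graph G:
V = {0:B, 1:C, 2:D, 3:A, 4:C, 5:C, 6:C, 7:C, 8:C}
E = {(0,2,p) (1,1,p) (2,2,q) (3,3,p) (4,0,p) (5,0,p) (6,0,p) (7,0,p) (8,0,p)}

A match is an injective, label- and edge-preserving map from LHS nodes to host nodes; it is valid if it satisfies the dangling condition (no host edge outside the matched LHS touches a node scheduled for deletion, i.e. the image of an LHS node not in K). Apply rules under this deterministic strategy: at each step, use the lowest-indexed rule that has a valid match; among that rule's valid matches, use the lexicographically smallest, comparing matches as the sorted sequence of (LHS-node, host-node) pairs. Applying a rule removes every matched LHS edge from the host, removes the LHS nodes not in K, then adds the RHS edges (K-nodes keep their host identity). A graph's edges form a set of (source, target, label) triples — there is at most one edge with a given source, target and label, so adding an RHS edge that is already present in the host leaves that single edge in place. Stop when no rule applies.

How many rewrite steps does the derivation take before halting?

Answer: 6

Steps:
start.  V:9 E:9  edges: 0-p->2 1-p->1 2-q->2 3-p->3 4-p->0 5-p->0 6-p->0 7-p->0 8-p->0
1. fire R2 via {0↦1, 1↦2, 2↦3}  →  V:8 E:7  edges: 0-p->2 2-q->1 4-p->0 5-p->0 6-p->0 7-p->0 8-p->0
2. fire R3 via {0↦0, 1↦4}  →  V:7 E:6  edges: 0-p->2 2-q->1 5-p->0 6-p->0 7-p->0 8-p->0
3. fire R3 via {0↦0, 1↦5}  →  V:6 E:5  edges: 0-p->2 2-q->1 6-p->0 7-p->0 8-p->0
4. fire R3 via {0↦0, 1↦6}  →  V:5 E:4  edges: 0-p->2 2-q->1 7-p->0 8-p->0
5. fire R3 via {0↦0, 1↦7}  →  V:4 E:3  edges: 0-p->2 2-q->1 8-p->0
6. fire R3 via {0↦0, 1↦8}  →  V:3 E:2  edges: 0-p->2 2-q->1
halt: no rule applies after step 6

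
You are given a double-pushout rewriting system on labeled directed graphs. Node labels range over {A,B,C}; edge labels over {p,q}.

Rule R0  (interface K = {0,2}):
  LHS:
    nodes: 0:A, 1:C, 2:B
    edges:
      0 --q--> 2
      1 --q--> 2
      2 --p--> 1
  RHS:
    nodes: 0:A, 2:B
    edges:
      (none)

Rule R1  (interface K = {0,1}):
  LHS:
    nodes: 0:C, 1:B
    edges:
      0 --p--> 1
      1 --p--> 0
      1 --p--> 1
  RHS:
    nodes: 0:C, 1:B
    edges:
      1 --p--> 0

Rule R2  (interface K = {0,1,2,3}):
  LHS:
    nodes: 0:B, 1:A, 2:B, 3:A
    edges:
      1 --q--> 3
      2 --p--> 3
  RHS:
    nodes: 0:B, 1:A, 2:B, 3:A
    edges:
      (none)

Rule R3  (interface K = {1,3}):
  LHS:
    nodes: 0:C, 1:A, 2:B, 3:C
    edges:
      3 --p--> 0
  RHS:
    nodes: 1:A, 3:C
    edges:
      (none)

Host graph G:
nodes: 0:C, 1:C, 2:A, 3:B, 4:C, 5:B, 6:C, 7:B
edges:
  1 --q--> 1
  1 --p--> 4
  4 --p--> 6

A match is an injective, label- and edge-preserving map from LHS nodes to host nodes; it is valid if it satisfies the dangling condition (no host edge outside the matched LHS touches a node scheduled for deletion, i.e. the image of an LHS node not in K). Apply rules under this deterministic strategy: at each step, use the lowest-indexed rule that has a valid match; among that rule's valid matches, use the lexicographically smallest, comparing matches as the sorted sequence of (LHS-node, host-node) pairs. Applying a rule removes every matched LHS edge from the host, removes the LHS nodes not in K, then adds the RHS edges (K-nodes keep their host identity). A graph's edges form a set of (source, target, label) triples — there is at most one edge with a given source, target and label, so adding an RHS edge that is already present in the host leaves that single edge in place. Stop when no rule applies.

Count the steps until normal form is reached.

Answer: 2

Steps:
initial: |V|=8 |E|=3  E = 1-q->1 1-p->4 4-p->6
step 1: apply R3 at {0↦6, 1↦2, 2↦3, 3↦4}  → |V|=6 |E|=2  E = 1-q->1 1-p->4
step 2: apply R3 at {0↦4, 1↦2, 2↦5, 3↦1}  → |V|=4 |E|=1  E = 1-q->1
halt: no rule applies after step 2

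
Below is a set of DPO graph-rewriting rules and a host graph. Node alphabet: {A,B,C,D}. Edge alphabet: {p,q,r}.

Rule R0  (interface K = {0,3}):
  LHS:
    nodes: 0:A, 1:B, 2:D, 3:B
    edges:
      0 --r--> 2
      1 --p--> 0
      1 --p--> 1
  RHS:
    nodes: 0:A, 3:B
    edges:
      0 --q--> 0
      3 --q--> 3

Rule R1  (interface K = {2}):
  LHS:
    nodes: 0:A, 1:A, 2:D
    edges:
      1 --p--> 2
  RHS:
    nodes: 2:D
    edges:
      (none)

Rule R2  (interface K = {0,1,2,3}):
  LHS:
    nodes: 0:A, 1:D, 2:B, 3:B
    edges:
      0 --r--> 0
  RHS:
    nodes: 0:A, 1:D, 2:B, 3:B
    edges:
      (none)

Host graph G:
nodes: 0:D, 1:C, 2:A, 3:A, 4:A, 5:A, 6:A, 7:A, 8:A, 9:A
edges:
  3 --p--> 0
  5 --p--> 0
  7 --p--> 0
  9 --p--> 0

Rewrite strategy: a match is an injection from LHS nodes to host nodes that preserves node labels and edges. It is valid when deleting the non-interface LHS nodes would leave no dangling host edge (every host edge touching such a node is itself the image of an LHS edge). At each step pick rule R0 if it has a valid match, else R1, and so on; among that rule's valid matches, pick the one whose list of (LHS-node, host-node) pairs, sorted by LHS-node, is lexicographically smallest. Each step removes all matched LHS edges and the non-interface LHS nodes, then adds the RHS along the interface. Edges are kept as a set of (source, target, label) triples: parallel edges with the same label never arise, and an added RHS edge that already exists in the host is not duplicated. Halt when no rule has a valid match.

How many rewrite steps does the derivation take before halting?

Answer: 4

Steps:
start.  V:10 E:4  edges: 3-p->0 5-p->0 7-p->0 9-p->0
1. fire R1 via {0↦2, 1↦3, 2↦0}  →  V:8 E:3  edges: 5-p->0 7-p->0 9-p->0
2. fire R1 via {0↦4, 1↦5, 2↦0}  →  V:6 E:2  edges: 7-p->0 9-p->0
3. fire R1 via {0↦6, 1↦7, 2↦0}  →  V:4 E:1  edges: 9-p->0
4. fire R1 via {0↦8, 1↦9, 2↦0}  →  V:2 E:0  edges: ∅
normal form: no rule applies after step 4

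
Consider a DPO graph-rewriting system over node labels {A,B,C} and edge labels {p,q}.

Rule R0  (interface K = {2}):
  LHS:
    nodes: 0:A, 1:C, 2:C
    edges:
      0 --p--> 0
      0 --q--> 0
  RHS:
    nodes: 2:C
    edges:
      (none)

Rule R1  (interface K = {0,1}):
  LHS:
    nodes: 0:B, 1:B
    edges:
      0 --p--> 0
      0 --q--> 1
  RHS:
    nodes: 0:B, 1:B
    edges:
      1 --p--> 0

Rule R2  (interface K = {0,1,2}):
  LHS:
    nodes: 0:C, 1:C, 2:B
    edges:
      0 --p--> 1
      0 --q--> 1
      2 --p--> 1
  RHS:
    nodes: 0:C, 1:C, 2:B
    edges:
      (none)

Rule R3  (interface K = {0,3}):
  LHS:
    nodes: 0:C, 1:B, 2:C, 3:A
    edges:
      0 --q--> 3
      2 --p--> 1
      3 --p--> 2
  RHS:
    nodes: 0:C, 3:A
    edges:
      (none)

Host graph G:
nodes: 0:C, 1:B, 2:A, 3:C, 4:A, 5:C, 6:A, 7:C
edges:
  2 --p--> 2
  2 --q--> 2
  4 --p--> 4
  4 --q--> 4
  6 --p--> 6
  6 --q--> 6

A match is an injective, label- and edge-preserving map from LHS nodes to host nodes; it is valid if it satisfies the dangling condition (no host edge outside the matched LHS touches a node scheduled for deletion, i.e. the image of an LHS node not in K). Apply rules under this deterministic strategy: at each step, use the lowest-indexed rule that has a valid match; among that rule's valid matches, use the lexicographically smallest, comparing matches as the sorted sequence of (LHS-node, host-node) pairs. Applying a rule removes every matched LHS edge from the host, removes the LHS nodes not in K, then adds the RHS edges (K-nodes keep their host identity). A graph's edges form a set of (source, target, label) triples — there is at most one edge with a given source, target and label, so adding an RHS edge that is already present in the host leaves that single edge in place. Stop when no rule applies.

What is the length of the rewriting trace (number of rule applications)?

start.  V:8 E:6  edges: 2-p->2 2-q->2 4-p->4 4-q->4 6-p->6 6-q->6
1. fire R0 via {0↦2, 1↦0, 2↦3}  →  V:6 E:4  edges: 4-p->4 4-q->4 6-p->6 6-q->6
2. fire R0 via {0↦4, 1↦3, 2↦5}  →  V:4 E:2  edges: 6-p->6 6-q->6
3. fire R0 via {0↦6, 1↦5, 2↦7}  →  V:2 E:0  edges: ∅
normal form: no rule applies after step 3

Answer: 3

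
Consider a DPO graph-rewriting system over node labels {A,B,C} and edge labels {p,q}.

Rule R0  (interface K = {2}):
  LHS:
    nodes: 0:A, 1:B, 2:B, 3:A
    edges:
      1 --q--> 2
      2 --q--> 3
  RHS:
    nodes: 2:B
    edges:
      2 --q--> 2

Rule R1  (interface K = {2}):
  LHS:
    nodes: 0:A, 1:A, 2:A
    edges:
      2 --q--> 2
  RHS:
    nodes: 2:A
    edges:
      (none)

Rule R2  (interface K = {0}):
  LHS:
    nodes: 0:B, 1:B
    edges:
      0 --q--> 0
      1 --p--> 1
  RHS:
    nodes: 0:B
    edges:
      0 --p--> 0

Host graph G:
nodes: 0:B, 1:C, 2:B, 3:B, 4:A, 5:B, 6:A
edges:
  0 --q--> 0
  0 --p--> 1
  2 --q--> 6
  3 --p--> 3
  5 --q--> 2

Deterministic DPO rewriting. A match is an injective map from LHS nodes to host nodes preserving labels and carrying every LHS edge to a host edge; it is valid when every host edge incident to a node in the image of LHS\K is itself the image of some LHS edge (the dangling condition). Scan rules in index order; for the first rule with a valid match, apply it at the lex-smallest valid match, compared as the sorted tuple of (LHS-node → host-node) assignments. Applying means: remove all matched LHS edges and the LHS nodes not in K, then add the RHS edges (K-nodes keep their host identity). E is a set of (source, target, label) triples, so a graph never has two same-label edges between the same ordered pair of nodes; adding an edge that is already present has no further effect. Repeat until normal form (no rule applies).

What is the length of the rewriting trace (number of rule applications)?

initial: |V|=7 |E|=5  E = 0-q->0 0-p->1 2-q->6 3-p->3 5-q->2
step 1: apply R0 at {0↦4, 1↦5, 2↦2, 3↦6}  → |V|=4 |E|=4  E = 0-q->0 0-p->1 2-q->2 3-p->3
step 2: apply R2 at {0↦0, 1↦3}  → |V|=3 |E|=3  E = 0-p->0 0-p->1 2-q->2
normal form: no rule applies after step 2

Answer: 2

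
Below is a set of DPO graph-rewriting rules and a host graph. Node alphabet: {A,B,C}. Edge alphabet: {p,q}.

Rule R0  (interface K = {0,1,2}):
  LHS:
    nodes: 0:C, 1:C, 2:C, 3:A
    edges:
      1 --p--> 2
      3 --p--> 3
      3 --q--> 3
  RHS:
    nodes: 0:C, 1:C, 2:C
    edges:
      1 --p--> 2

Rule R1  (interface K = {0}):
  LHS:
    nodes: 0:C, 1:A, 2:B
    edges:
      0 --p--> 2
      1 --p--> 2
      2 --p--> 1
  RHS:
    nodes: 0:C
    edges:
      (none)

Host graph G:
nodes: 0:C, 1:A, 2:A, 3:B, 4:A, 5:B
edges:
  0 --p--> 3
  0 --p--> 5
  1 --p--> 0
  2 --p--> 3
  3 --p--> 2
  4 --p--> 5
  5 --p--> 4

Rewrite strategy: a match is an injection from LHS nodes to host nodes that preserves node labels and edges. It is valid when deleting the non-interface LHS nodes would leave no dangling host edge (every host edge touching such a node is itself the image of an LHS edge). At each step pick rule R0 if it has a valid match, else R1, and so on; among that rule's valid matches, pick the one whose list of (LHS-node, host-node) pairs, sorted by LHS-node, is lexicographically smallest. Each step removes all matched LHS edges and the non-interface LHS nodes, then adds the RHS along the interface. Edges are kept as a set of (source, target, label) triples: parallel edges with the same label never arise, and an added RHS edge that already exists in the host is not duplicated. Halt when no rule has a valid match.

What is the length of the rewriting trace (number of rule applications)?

[0] host  ⇒  6 nodes, 7 edges  {0-p->3 0-p->5 1-p->0 2-p->3 3-p->2 4-p->5 5-p->4}
[1] R1 @ {0↦0, 1↦2, 2↦3}  ⇒  4 nodes, 4 edges  {0-p->5 1-p->0 4-p->5 5-p->4}
[2] R1 @ {0↦0, 1↦4, 2↦5}  ⇒  2 nodes, 1 edges  {1-p->0}
final graph: no rule applies after step 2

Answer: 2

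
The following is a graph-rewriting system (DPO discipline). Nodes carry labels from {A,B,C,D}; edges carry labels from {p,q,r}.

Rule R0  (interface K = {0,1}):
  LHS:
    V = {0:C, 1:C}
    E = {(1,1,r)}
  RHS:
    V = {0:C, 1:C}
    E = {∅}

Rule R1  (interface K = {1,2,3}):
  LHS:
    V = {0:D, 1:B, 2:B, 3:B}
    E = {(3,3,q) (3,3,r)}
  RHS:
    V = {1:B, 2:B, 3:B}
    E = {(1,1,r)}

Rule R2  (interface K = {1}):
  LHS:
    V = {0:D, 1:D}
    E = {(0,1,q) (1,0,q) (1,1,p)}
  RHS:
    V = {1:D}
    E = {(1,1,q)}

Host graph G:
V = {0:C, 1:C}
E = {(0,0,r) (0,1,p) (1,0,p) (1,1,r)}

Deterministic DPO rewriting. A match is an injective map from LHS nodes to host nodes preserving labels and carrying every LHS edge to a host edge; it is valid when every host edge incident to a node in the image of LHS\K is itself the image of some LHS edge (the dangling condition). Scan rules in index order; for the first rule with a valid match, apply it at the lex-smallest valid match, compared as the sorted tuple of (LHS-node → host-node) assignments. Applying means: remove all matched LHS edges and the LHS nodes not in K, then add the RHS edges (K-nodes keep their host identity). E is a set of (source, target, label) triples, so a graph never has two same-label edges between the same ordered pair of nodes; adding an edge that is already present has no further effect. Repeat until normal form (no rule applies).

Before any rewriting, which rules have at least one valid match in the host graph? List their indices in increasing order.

Answer: [R0]

Derivation:
R0: 2 valid matches — {0↦0, 1↦1}, {0↦1, 1↦0}
R1: no valid match — LHS pattern not found
R2: no valid match — LHS pattern not found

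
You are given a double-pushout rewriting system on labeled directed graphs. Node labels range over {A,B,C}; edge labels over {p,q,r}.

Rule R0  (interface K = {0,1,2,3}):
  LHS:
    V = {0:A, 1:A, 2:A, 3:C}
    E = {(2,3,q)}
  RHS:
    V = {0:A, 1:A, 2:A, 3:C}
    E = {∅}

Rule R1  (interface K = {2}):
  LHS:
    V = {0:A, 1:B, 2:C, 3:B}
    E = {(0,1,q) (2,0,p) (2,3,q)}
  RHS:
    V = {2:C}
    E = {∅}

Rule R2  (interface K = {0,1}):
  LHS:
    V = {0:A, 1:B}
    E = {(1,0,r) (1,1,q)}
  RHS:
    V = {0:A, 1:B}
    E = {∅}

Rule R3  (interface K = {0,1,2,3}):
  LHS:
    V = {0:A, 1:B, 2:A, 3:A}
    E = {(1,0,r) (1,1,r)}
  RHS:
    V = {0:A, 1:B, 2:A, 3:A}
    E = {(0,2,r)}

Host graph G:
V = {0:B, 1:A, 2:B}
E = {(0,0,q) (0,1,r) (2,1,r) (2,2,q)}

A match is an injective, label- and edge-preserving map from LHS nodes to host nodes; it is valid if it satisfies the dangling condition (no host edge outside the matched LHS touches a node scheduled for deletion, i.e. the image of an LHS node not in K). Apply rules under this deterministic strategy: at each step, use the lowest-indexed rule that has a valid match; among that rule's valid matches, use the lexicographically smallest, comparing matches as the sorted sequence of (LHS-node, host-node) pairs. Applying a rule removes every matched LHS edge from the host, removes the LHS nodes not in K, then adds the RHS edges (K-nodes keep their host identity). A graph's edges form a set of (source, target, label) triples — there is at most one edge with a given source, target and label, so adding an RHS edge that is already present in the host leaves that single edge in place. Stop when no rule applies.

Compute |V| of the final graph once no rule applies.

Answer: 3

Rewrite trace:
initial: |V|=3 |E|=4  E = 0-q->0 0-r->1 2-r->1 2-q->2
step 1: apply R2 at {0↦1, 1↦0}  → |V|=3 |E|=2  E = 2-r->1 2-q->2
step 2: apply R2 at {0↦1, 1↦2}  → |V|=3 |E|=0  E = ∅
halt: no rule applies after step 2
NF nodes: {0:B, 1:A, 2:B}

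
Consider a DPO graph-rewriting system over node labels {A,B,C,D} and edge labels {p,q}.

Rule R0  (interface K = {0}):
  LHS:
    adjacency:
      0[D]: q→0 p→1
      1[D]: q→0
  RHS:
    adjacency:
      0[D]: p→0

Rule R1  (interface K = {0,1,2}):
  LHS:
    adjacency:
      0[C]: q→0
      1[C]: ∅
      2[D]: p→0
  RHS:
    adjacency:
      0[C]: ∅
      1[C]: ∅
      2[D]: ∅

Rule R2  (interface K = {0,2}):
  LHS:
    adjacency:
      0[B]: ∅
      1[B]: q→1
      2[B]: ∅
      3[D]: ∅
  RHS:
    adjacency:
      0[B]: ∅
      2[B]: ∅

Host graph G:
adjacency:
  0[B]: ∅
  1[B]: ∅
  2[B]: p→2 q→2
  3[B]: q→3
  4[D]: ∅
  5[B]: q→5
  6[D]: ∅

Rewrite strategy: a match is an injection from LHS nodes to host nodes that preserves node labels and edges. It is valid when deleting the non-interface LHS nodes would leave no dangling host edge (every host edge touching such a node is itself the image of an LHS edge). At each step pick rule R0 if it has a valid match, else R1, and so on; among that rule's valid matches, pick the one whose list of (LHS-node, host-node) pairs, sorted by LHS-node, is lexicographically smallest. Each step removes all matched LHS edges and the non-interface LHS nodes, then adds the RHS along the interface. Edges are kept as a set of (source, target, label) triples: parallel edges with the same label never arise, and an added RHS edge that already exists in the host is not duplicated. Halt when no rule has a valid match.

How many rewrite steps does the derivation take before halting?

Answer: 2

Rewrite trace:
initial: |V|=7 |E|=4  E = 2-p->2 2-q->2 3-q->3 5-q->5
step 1: apply R2 at {0↦0, 1↦3, 2↦1, 3↦4}  → |V|=5 |E|=3  E = 2-p->2 2-q->2 5-q->5
step 2: apply R2 at {0↦0, 1↦5, 2↦1, 3↦6}  → |V|=3 |E|=2  E = 2-p->2 2-q->2
halt: no rule applies after step 2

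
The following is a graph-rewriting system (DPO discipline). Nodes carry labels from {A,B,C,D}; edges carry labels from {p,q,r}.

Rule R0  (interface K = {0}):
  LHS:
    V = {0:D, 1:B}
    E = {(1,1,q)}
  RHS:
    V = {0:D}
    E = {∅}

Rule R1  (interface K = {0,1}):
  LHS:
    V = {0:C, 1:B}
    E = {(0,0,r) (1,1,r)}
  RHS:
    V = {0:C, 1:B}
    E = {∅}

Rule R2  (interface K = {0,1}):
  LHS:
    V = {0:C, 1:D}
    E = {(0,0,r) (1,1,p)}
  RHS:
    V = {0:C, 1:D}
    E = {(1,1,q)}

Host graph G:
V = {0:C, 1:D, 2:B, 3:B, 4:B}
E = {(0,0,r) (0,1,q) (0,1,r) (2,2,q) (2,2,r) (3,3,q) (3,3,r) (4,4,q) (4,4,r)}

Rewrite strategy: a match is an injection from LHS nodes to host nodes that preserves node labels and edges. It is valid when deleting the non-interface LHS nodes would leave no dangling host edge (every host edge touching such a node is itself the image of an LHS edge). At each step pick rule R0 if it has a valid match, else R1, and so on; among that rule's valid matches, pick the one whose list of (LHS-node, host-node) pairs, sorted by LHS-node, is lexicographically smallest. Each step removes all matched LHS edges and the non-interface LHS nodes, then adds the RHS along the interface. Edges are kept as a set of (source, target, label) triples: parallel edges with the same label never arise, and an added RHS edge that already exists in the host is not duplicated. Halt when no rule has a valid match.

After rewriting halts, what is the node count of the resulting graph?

Answer: 4

Derivation:
start.  V:5 E:9  edges: 0-r->0 0-q->1 0-r->1 2-q->2 2-r->2 3-q->3 3-r->3 4-q->4 4-r->4
1. fire R1 via {0↦0, 1↦2}  →  V:5 E:7  edges: 0-q->1 0-r->1 2-q->2 3-q->3 3-r->3 4-q->4 4-r->4
2. fire R0 via {0↦1, 1↦2}  →  V:4 E:6  edges: 0-q->1 0-r->1 3-q->3 3-r->3 4-q->4 4-r->4
final graph: no rule applies after step 2
NF nodes: {0:C, 1:D, 3:B, 4:B}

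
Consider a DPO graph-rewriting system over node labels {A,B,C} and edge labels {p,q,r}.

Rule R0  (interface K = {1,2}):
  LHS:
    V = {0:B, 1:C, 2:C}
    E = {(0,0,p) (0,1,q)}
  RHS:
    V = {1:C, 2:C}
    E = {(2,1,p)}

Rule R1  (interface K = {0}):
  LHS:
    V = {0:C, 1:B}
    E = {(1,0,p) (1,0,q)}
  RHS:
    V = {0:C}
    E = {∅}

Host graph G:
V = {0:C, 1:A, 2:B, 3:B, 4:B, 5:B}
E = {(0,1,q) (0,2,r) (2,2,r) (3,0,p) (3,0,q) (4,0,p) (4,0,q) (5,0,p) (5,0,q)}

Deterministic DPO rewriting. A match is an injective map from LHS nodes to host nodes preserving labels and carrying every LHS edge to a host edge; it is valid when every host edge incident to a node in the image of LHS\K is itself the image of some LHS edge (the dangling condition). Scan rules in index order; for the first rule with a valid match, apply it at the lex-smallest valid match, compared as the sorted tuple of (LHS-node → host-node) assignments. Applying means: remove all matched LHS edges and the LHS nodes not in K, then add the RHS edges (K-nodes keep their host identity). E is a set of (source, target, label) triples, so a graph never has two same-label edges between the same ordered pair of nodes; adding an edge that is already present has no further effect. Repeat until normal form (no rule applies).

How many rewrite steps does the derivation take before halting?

start.  V:6 E:9  edges: 0-q->1 0-r->2 2-r->2 3-p->0 3-q->0 4-p->0 4-q->0 5-p->0 5-q->0
1. fire R1 via {0↦0, 1↦3}  →  V:5 E:7  edges: 0-q->1 0-r->2 2-r->2 4-p->0 4-q->0 5-p->0 5-q->0
2. fire R1 via {0↦0, 1↦4}  →  V:4 E:5  edges: 0-q->1 0-r->2 2-r->2 5-p->0 5-q->0
3. fire R1 via {0↦0, 1↦5}  →  V:3 E:3  edges: 0-q->1 0-r->2 2-r->2
halt: no rule applies after step 3

Answer: 3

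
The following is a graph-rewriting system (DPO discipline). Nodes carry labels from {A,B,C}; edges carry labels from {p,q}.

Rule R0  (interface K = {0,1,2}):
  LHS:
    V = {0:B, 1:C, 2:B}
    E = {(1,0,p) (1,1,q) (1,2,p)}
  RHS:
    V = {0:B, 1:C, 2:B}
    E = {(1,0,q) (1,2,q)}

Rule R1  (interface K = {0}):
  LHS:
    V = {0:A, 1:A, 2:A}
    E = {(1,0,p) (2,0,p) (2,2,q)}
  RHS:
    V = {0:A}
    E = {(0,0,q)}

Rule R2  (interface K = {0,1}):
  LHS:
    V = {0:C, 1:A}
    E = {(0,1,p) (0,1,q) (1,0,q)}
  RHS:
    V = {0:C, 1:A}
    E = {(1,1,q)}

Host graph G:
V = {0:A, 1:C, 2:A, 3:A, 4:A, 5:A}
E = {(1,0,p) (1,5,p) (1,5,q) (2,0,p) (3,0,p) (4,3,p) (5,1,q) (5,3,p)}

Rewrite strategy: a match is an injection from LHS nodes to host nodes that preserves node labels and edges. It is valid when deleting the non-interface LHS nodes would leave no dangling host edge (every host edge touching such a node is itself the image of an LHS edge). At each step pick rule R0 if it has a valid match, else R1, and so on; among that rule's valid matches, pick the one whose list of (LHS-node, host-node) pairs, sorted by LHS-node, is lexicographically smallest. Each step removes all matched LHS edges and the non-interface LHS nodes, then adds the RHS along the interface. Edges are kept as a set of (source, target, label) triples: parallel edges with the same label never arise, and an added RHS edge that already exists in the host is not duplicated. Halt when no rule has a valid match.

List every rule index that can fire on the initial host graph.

Answer: [R2]

Derivation:
R0: no valid match — LHS pattern not found
R1: no valid match — LHS pattern not found
R2: 1 valid match — {0↦1, 1↦5}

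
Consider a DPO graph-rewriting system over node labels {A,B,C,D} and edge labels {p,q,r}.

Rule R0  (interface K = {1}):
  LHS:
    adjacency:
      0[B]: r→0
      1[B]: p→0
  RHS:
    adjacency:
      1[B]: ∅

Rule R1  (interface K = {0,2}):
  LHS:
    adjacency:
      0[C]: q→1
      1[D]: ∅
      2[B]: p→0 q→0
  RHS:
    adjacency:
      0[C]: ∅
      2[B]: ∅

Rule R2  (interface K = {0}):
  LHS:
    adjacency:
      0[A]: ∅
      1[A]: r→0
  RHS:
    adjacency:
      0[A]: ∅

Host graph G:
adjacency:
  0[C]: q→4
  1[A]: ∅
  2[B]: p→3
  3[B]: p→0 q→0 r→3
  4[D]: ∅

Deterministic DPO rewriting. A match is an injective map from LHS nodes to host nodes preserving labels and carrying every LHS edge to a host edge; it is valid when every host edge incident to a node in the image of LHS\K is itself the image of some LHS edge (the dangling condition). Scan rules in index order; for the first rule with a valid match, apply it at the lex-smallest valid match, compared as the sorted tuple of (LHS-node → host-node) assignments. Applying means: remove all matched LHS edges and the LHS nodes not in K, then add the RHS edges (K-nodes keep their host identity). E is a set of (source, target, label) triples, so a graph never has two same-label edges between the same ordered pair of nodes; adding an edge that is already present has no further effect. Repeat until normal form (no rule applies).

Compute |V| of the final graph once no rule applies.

Answer: 3

Steps:
[0] host  ⇒  5 nodes, 5 edges  {0-q->4 2-p->3 3-p->0 3-q->0 3-r->3}
[1] R1 @ {0↦0, 1↦4, 2↦3}  ⇒  4 nodes, 2 edges  {2-p->3 3-r->3}
[2] R0 @ {0↦3, 1↦2}  ⇒  3 nodes, 0 edges  {∅}
halt: no rule applies after step 2
NF nodes: {0:C, 1:A, 2:B}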